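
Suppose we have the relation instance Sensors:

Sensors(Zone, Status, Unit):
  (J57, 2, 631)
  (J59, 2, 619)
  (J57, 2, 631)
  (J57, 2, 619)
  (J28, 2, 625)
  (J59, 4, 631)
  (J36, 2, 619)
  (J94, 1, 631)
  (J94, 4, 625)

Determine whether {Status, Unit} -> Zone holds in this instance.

(Status=2, Unit=631): 2 rows → Zone = J57, J57 ✓
(Status=2, Unit=619): 3 rows → Zone takes values {J59, J57, J36} — violation
(Status=2, Unit=625): 1 row → Zone = J28 ✓
(Status=4, Unit=631): 1 row → Zone = J59 ✓
(Status=1, Unit=631): 1 row → Zone = J94 ✓
(Status=4, Unit=625): 1 row → Zone = J94 ✓
Two rows agree on {Status, Unit} but differ on Zone, so {Status, Unit} -> Zone does not hold.

No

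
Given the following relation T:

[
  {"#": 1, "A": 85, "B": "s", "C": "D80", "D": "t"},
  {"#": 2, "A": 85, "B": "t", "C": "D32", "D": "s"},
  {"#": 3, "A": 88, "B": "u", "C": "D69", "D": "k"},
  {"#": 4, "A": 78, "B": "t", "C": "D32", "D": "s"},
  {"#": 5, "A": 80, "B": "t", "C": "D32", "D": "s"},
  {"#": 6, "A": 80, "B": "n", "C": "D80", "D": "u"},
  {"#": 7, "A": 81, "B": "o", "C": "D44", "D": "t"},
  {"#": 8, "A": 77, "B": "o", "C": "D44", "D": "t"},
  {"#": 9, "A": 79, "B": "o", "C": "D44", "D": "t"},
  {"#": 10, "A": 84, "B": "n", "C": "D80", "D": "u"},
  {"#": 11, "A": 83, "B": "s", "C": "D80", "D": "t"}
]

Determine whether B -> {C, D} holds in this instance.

B=s: rows 1, 11 → {C,D} = (D80, t), (D80, t) ✓
B=t: rows 2, 4, 5 → {C,D} = (D32, s), (D32, s), (D32, s) ✓
B=u: row 3 → {C,D} = (D69, k) ✓
B=n: rows 6, 10 → {C,D} = (D80, u), (D80, u) ✓
B=o: rows 7, 8, 9 → {C,D} = (D44, t), (D44, t), (D44, t) ✓
Every B value is associated with a single {C, D} value, so B -> {C, D} holds.

Yes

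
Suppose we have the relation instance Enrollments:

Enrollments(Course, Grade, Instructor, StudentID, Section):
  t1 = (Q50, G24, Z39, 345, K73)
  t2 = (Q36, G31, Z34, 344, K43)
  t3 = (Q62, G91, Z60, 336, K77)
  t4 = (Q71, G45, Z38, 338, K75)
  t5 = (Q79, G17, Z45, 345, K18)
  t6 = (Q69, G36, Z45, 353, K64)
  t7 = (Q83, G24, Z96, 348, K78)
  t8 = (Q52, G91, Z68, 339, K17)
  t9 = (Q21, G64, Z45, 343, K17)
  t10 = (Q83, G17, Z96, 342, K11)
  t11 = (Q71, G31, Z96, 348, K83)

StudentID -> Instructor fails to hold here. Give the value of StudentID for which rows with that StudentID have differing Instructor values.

345

StudentID=345: rows 1, 5 → Instructor takes values {Z39, Z45} — violation
StudentID=344: row 2 → Instructor = Z34 ✓
StudentID=336: row 3 → Instructor = Z60 ✓
StudentID=338: row 4 → Instructor = Z38 ✓
StudentID=353: row 6 → Instructor = Z45 ✓
StudentID=348: rows 7, 11 → Instructor = Z96, Z96 ✓
StudentID=339: row 8 → Instructor = Z68 ✓
StudentID=343: row 9 → Instructor = Z45 ✓
StudentID=342: row 10 → Instructor = Z96 ✓
The only StudentID value with inconsistent Instructor is StudentID=345.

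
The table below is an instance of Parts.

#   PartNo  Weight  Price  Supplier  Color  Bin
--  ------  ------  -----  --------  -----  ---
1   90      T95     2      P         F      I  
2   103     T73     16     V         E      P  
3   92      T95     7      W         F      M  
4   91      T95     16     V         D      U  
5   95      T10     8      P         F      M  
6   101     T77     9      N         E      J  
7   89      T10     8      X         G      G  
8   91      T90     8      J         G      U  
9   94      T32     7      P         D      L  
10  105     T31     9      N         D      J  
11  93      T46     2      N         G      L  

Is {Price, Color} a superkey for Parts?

No

Rows 7 and 8 have the same {Price, Color} value (Price=8, Color=G) but are distinct tuples, so {Price, Color} does not determine every attribute — not a superkey.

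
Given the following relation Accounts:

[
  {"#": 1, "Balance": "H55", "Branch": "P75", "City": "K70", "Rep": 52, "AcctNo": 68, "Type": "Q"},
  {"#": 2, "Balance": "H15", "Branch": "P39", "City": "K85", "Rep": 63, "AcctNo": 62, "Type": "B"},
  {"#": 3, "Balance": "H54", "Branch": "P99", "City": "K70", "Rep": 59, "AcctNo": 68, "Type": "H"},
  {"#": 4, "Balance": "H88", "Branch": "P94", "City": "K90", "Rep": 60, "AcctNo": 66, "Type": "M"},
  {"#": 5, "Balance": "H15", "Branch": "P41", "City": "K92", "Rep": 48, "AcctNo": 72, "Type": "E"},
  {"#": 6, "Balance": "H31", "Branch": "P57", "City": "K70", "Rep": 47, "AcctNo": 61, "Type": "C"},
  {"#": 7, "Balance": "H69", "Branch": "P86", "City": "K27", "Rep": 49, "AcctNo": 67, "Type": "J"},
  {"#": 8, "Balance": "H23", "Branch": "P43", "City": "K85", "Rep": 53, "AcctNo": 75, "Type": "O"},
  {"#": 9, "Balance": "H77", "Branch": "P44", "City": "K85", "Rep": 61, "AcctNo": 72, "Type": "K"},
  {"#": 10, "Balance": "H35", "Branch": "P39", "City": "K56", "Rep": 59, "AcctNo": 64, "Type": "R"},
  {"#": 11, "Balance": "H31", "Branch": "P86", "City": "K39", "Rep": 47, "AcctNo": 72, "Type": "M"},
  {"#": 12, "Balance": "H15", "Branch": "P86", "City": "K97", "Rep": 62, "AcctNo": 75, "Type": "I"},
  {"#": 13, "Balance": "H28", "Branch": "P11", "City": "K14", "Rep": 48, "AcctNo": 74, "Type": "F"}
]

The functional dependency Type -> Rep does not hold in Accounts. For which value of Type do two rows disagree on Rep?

Type=Q: row 1 → Rep = 52 ✓
Type=B: row 2 → Rep = 63 ✓
Type=H: row 3 → Rep = 59 ✓
Type=M: rows 4, 11 → Rep takes values {60, 47} — violation
Type=E: row 5 → Rep = 48 ✓
Type=C: row 6 → Rep = 47 ✓
Type=J: row 7 → Rep = 49 ✓
Type=O: row 8 → Rep = 53 ✓
Type=K: row 9 → Rep = 61 ✓
Type=R: row 10 → Rep = 59 ✓
Type=I: row 12 → Rep = 62 ✓
Type=F: row 13 → Rep = 48 ✓
The only Type value with inconsistent Rep is Type=M.

M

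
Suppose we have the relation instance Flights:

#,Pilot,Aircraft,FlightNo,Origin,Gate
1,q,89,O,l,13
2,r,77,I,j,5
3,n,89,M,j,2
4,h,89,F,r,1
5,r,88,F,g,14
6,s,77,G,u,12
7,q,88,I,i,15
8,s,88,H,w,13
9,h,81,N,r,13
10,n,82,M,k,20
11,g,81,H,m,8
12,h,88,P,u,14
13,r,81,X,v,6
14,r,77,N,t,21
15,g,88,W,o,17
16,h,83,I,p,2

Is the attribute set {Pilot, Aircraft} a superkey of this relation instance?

No

Rows 2 and 14 have the same {Pilot, Aircraft} value (Pilot=r, Aircraft=77) but are distinct tuples, so {Pilot, Aircraft} does not determine every attribute — not a superkey.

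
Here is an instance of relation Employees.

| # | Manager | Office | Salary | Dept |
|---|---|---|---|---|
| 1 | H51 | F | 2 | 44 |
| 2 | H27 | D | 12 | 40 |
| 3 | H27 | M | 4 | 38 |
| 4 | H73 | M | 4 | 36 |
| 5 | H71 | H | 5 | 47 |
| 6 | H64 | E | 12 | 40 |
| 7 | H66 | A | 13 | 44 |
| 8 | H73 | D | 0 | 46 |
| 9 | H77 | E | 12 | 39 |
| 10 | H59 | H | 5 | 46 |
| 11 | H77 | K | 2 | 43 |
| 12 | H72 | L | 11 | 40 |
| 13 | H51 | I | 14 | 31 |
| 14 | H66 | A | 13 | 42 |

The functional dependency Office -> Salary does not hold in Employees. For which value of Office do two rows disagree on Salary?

D

Office=F: row 1 → Salary = 2 ✓
Office=D: rows 2, 8 → Salary takes values {12, 0} — violation
Office=M: rows 3, 4 → Salary = 4, 4 ✓
Office=H: rows 5, 10 → Salary = 5, 5 ✓
Office=E: rows 6, 9 → Salary = 12, 12 ✓
Office=A: rows 7, 14 → Salary = 13, 13 ✓
Office=K: row 11 → Salary = 2 ✓
Office=L: row 12 → Salary = 11 ✓
Office=I: row 13 → Salary = 14 ✓
The only Office value with inconsistent Salary is Office=D.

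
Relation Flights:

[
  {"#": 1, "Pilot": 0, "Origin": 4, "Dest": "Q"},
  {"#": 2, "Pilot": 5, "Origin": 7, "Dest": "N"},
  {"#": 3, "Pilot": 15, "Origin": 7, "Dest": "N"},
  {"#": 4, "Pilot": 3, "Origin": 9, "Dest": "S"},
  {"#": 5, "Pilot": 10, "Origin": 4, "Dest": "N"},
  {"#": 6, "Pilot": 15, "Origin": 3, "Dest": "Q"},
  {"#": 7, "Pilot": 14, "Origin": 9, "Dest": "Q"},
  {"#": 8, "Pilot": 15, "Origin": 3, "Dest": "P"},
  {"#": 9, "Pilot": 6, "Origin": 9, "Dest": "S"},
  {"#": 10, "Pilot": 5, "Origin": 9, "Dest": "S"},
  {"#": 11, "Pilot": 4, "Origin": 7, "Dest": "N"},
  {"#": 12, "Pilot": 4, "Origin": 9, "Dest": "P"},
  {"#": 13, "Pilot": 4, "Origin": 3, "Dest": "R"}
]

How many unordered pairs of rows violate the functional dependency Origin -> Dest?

11

Origin=4: violating pairs (1,5) — 1 pair.
Origin=7: all 3 rows agree on Dest — 0 pairs.
Origin=9: violating pairs (4,7), (4,12), (7,9), (7,10), (7,12), (9,12), (10,12) — 7 pairs.
Origin=3: violating pairs (6,8), (6,13), (8,13) — 3 pairs.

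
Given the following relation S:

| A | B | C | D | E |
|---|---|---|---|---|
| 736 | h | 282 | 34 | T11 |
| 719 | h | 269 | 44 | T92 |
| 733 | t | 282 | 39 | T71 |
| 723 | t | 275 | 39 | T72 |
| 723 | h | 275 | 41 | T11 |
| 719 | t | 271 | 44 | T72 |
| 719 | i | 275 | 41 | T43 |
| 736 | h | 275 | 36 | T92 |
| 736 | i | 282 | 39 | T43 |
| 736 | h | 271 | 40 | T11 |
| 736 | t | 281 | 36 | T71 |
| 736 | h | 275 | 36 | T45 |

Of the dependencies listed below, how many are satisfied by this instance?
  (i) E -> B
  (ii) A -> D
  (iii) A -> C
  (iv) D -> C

1

(i) E -> B: every LHS value maps to a single RHS value — holds.
(ii) A -> D: A=736: 6 rows → D takes values {34, 36, 39, 40} — violation; A=719: 3 rows → D takes values {44, 41} — violation; A=723: 2 rows → D takes values {39, 41} — violation — fails.
(iii) A -> C: A=736: 6 rows → C takes values {282, 275, 271, 281} — violation; A=719: 3 rows → C takes values {269, 271, 275} — violation — fails.
(iv) D -> C: D=44: 2 rows → C takes values {269, 271} — violation; D=39: 3 rows → C takes values {282, 275} — violation; D=36: 3 rows → C takes values {275, 281} — violation — fails.
1 of the 4 dependencies holds.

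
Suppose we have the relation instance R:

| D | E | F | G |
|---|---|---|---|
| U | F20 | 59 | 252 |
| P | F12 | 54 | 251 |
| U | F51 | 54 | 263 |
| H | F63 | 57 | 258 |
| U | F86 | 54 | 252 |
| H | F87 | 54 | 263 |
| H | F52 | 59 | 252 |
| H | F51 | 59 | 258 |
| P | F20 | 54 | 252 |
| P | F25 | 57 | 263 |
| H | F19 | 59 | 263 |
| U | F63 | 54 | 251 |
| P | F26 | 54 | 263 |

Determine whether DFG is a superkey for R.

Yes

All 13 rows have distinct DFG values, so DFG → (all attributes) holds and DFG is a superkey.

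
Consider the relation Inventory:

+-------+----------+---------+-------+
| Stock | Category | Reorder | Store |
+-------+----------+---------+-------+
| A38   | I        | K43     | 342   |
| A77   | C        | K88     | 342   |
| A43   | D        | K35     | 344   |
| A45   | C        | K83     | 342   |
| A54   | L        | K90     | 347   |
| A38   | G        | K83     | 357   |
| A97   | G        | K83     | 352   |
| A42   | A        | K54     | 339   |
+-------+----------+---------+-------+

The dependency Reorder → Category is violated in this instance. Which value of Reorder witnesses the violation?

K83

Reorder=K43: 1 row → Category = I ✓
Reorder=K88: 1 row → Category = C ✓
Reorder=K35: 1 row → Category = D ✓
Reorder=K83: 3 rows → Category takes values {C, G} — violation
Reorder=K90: 1 row → Category = L ✓
Reorder=K54: 1 row → Category = A ✓
The only Reorder value with inconsistent Category is Reorder=K83.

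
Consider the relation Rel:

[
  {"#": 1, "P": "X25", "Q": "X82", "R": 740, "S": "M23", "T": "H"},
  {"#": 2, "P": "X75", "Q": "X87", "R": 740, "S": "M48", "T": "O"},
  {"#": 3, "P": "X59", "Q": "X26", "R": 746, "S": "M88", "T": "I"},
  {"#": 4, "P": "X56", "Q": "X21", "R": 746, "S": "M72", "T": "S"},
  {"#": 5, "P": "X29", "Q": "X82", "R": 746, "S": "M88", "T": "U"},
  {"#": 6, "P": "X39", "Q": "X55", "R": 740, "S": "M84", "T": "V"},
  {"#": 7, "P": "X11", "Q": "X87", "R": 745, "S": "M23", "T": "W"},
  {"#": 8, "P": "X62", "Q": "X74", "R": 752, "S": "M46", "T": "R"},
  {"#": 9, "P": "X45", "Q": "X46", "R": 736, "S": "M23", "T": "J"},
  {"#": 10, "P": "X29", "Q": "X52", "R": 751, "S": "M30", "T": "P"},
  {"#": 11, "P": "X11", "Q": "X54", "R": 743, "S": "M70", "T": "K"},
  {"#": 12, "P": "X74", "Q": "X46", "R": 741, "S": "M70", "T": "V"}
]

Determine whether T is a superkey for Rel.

No

Rows 6 and 12 have the same T value T=V but are distinct tuples, so T does not determine every attribute — not a superkey.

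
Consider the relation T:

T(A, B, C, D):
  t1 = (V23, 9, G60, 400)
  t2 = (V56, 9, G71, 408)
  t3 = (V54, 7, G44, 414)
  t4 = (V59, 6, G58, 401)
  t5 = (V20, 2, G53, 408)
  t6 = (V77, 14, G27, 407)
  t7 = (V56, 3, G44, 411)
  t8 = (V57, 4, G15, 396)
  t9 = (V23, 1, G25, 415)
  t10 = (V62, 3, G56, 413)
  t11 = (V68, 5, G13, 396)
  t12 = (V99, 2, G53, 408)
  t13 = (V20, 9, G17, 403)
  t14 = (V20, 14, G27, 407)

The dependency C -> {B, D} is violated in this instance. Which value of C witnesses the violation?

C=G60: row 1 → {B,D} = (9, 400) ✓
C=G71: row 2 → {B,D} = (9, 408) ✓
C=G44: rows 3, 7 → {B,D} takes values {(7, 414), (3, 411)} — violation
C=G58: row 4 → {B,D} = (6, 401) ✓
C=G53: rows 5, 12 → {B,D} = (2, 408), (2, 408) ✓
C=G27: rows 6, 14 → {B,D} = (14, 407), (14, 407) ✓
C=G15: row 8 → {B,D} = (4, 396) ✓
C=G25: row 9 → {B,D} = (1, 415) ✓
C=G56: row 10 → {B,D} = (3, 413) ✓
C=G13: row 11 → {B,D} = (5, 396) ✓
C=G17: row 13 → {B,D} = (9, 403) ✓
The only C value with inconsistent RHS is C=G44.

G44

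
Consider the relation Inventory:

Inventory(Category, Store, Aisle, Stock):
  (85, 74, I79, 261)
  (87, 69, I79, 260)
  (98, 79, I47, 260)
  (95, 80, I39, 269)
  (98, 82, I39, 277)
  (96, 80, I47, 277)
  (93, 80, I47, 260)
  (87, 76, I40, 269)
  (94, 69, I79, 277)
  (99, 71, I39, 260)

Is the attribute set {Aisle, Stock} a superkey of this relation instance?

No

Two distinct rows share (Aisle=I47, Stock=260), so {Aisle, Stock} does not determine every attribute — not a superkey.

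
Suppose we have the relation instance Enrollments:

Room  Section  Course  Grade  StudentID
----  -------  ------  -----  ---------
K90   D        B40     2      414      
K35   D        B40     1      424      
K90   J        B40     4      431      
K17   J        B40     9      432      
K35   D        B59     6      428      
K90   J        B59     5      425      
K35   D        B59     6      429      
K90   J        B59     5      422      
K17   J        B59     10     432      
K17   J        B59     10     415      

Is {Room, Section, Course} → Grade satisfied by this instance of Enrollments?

(Room=K90, Section=D, Course=B40): 1 row → Grade = 2 ✓
(Room=K35, Section=D, Course=B40): 1 row → Grade = 1 ✓
(Room=K90, Section=J, Course=B40): 1 row → Grade = 4 ✓
(Room=K17, Section=J, Course=B40): 1 row → Grade = 9 ✓
(Room=K35, Section=D, Course=B59): 2 rows → Grade = 6, 6 ✓
(Room=K90, Section=J, Course=B59): 2 rows → Grade = 5, 5 ✓
(Room=K17, Section=J, Course=B59): 2 rows → Grade = 10, 10 ✓
Every {Room, Section, Course} value is associated with a single Grade value, so {Room, Section, Course} → Grade holds.

Yes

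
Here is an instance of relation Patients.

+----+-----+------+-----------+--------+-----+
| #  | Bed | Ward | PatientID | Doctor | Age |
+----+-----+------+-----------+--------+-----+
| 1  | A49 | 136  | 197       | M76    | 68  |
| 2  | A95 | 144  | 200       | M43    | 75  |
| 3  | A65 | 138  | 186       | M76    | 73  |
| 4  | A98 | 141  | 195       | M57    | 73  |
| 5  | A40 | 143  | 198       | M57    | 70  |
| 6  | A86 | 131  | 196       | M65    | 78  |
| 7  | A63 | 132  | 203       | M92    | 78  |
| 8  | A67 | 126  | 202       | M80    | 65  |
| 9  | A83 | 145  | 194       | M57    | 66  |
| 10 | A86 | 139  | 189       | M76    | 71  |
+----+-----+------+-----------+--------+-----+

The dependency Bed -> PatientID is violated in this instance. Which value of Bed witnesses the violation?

Bed=A49: row 1 → PatientID = 197 ✓
Bed=A95: row 2 → PatientID = 200 ✓
Bed=A65: row 3 → PatientID = 186 ✓
Bed=A98: row 4 → PatientID = 195 ✓
Bed=A40: row 5 → PatientID = 198 ✓
Bed=A86: rows 6, 10 → PatientID takes values {196, 189} — violation
Bed=A63: row 7 → PatientID = 203 ✓
Bed=A67: row 8 → PatientID = 202 ✓
Bed=A83: row 9 → PatientID = 194 ✓
The only Bed value with inconsistent PatientID is Bed=A86.

A86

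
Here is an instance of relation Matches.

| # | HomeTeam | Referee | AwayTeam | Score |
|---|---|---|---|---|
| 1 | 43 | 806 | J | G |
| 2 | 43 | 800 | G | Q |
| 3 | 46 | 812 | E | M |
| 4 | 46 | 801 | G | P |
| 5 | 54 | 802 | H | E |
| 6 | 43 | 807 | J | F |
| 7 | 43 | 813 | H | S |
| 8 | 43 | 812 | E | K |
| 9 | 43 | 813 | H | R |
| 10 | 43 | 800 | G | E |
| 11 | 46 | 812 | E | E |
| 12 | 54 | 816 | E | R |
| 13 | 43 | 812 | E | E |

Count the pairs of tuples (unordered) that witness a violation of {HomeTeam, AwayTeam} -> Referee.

(HomeTeam=43, AwayTeam=J): violating pairs (1,6) — 1 pair.
(HomeTeam=43, AwayTeam=G): all 2 rows agree on Referee — 0 pairs.
(HomeTeam=46, AwayTeam=E): all 2 rows agree on Referee — 0 pairs.
(HomeTeam=43, AwayTeam=H): all 2 rows agree on Referee — 0 pairs.
(HomeTeam=43, AwayTeam=E): all 2 rows agree on Referee — 0 pairs.

1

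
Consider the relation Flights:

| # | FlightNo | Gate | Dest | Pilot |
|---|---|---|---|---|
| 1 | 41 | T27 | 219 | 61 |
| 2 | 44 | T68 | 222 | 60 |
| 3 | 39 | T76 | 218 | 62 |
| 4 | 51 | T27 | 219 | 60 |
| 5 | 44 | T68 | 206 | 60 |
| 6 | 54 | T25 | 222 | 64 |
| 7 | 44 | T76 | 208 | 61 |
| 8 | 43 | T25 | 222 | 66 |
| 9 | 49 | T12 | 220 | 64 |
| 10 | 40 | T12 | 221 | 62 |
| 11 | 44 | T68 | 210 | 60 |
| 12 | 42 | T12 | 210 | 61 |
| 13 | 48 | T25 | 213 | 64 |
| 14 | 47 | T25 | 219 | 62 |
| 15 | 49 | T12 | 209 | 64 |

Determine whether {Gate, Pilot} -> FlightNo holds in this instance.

(Gate=T27, Pilot=61): row 1 → FlightNo = 41 ✓
(Gate=T68, Pilot=60): rows 2, 5, 11 → FlightNo = 44, 44, 44 ✓
(Gate=T76, Pilot=62): row 3 → FlightNo = 39 ✓
(Gate=T27, Pilot=60): row 4 → FlightNo = 51 ✓
(Gate=T25, Pilot=64): rows 6, 13 → FlightNo takes values {54, 48} — violation
(Gate=T76, Pilot=61): row 7 → FlightNo = 44 ✓
(Gate=T25, Pilot=66): row 8 → FlightNo = 43 ✓
(Gate=T12, Pilot=64): rows 9, 15 → FlightNo = 49, 49 ✓
(Gate=T12, Pilot=62): row 10 → FlightNo = 40 ✓
(Gate=T12, Pilot=61): row 12 → FlightNo = 42 ✓
(Gate=T25, Pilot=62): row 14 → FlightNo = 47 ✓
Two rows agree on {Gate, Pilot} but differ on FlightNo, so {Gate, Pilot} -> FlightNo does not hold.

No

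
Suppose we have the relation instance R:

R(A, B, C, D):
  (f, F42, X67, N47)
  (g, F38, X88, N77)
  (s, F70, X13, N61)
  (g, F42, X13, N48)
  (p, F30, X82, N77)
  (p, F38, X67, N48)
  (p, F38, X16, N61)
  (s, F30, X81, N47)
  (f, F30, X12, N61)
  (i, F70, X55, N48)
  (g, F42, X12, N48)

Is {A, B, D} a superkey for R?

Two distinct rows share (A=g, B=F42, D=N48), so {A, B, D} does not determine every attribute — not a superkey.

No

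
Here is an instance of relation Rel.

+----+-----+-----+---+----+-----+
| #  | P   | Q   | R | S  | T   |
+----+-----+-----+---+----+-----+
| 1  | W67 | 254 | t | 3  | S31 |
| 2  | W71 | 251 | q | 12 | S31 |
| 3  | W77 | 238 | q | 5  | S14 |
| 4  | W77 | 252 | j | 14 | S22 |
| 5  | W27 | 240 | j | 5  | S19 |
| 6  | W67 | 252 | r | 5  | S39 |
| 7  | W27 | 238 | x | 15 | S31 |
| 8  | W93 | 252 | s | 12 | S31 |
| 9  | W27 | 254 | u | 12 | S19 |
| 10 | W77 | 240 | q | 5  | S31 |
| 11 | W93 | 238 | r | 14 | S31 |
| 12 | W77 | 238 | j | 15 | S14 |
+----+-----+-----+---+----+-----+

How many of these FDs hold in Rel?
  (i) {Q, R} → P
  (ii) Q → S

1

(i) {Q, R} → P: every LHS value maps to a single RHS value — holds.
(ii) Q → S: Q=254: rows 1, 9 → S takes values {3, 12} — violation; Q=238: rows 3, 7, 11, 12 → S takes values {5, 15, 14} — violation; Q=252: rows 4, 6, 8 → S takes values {14, 5, 12} — violation — fails.
1 of the 2 dependencies holds.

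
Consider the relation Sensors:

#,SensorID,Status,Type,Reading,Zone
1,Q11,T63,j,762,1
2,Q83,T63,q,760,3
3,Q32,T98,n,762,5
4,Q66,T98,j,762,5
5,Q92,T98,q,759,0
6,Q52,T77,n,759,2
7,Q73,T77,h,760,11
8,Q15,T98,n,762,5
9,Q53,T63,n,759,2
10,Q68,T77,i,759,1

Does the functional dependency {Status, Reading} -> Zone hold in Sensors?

(Status=T63, Reading=762): row 1 → Zone = 1 ✓
(Status=T63, Reading=760): row 2 → Zone = 3 ✓
(Status=T98, Reading=762): rows 3, 4, 8 → Zone = 5, 5, 5 ✓
(Status=T98, Reading=759): row 5 → Zone = 0 ✓
(Status=T77, Reading=759): rows 6, 10 → Zone takes values {2, 1} — violation
(Status=T77, Reading=760): row 7 → Zone = 11 ✓
(Status=T63, Reading=759): row 9 → Zone = 2 ✓
Two rows agree on {Status, Reading} but differ on Zone, so {Status, Reading} -> Zone does not hold.

No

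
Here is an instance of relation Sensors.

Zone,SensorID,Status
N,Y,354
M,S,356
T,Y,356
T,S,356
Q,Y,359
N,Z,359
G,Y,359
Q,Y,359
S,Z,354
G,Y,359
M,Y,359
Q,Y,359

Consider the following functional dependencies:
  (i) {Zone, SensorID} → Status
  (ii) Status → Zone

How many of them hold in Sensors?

1

(i) {Zone, SensorID} → Status: every LHS value maps to a single RHS value — holds.
(ii) Status → Zone: Status=354: 2 rows → Zone takes values {N, S} — violation; Status=356: 3 rows → Zone takes values {M, T} — violation; Status=359: 7 rows → Zone takes values {Q, N, G, M} — violation — fails.
1 of the 2 dependencies holds.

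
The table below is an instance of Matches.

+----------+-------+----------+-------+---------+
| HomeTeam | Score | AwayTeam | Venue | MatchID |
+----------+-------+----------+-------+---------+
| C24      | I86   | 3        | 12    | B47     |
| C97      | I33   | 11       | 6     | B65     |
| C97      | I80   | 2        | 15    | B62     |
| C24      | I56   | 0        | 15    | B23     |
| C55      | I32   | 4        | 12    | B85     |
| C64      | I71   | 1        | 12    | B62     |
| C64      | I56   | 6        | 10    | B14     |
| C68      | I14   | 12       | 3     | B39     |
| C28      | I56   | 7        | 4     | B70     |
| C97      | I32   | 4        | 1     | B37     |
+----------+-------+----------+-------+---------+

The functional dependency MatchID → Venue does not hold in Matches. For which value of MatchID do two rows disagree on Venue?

MatchID=B47: 1 row → Venue = 12 ✓
MatchID=B65: 1 row → Venue = 6 ✓
MatchID=B62: 2 rows → Venue takes values {15, 12} — violation
MatchID=B23: 1 row → Venue = 15 ✓
MatchID=B85: 1 row → Venue = 12 ✓
MatchID=B14: 1 row → Venue = 10 ✓
MatchID=B39: 1 row → Venue = 3 ✓
MatchID=B70: 1 row → Venue = 4 ✓
MatchID=B37: 1 row → Venue = 1 ✓
The only MatchID value with inconsistent Venue is MatchID=B62.

B62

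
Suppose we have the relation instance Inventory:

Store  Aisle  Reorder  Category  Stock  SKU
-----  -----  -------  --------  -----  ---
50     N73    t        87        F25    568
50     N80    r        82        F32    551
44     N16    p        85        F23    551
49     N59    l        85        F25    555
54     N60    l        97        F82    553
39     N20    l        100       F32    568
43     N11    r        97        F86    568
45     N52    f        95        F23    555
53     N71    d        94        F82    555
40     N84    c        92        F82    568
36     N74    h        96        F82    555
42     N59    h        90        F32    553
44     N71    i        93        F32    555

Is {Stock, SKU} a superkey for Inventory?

Two distinct rows share (Stock=F82, SKU=555), so {Stock, SKU} does not determine every attribute — not a superkey.

No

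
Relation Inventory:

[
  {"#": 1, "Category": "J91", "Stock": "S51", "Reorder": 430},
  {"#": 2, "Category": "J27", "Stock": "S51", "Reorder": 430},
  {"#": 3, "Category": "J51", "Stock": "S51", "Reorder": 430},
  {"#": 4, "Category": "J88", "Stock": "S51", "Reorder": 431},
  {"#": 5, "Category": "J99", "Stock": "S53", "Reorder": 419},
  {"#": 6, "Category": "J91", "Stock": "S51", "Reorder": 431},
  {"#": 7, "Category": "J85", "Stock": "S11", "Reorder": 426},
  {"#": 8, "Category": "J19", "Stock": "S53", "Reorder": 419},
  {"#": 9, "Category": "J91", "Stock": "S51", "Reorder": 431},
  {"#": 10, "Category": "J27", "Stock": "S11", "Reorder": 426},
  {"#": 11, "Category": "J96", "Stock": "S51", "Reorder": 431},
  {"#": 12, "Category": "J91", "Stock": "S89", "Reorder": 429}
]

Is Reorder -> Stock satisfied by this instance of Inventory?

Reorder=430: rows 1, 2, 3 → Stock = S51, S51, S51 ✓
Reorder=431: rows 4, 6, 9, 11 → Stock = S51, S51, S51, S51 ✓
Reorder=419: rows 5, 8 → Stock = S53, S53 ✓
Reorder=426: rows 7, 10 → Stock = S11, S11 ✓
Reorder=429: row 12 → Stock = S89 ✓
Every Reorder value is associated with a single Stock value, so Reorder -> Stock holds.

Yes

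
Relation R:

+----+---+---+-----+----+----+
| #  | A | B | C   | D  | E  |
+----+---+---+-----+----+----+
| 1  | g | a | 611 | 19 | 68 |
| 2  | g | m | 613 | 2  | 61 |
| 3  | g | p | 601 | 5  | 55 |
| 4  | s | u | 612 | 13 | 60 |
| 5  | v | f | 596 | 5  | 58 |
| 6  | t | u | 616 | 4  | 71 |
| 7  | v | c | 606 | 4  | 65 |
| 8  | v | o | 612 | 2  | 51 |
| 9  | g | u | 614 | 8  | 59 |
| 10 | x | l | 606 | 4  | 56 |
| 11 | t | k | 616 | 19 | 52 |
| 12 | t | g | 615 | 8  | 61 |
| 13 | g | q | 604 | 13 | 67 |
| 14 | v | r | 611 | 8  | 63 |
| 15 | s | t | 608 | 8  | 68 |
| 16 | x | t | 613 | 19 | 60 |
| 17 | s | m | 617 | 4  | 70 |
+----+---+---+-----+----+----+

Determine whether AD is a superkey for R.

All 17 rows have distinct AD values, so AD → (all attributes) holds and AD is a superkey.

Yes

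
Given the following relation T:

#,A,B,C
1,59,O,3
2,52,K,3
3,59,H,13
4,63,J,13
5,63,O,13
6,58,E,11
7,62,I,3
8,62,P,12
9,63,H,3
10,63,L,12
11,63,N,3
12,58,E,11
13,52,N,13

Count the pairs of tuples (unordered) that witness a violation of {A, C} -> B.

(A=63, C=13): violating pairs (4,5) — 1 pair.
(A=58, C=11): all 2 rows agree on B — 0 pairs.
(A=63, C=3): violating pairs (9,11) — 1 pair.

2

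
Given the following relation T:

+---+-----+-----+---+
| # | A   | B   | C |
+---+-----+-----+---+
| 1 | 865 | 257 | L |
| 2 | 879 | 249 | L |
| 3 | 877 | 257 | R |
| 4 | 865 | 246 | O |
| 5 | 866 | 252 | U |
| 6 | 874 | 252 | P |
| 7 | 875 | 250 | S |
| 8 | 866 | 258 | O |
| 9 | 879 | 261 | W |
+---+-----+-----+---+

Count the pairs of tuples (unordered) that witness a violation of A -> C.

A=865: violating pairs (1,4) — 1 pair.
A=879: violating pairs (2,9) — 1 pair.
A=866: violating pairs (5,8) — 1 pair.

3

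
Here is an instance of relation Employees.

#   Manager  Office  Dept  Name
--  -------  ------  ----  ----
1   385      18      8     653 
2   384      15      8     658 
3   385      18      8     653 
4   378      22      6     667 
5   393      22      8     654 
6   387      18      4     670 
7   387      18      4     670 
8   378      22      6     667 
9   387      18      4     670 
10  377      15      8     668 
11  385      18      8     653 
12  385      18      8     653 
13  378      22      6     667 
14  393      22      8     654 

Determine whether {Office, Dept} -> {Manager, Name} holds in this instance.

(Office=18, Dept=8): rows 1, 3, 11, 12 → {Manager,Name} = (385, 653), (385, 653), (385, 653), (385, 653) ✓
(Office=15, Dept=8): rows 2, 10 → {Manager,Name} takes values {(384, 658), (377, 668)} — violation
(Office=22, Dept=6): rows 4, 8, 13 → {Manager,Name} = (378, 667), (378, 667), (378, 667) ✓
(Office=22, Dept=8): rows 5, 14 → {Manager,Name} = (393, 654), (393, 654) ✓
(Office=18, Dept=4): rows 6, 7, 9 → {Manager,Name} = (387, 670), (387, 670), (387, 670) ✓
Two rows agree on {Office, Dept} but differ on {Manager, Name}, so {Office, Dept} -> {Manager, Name} does not hold.

No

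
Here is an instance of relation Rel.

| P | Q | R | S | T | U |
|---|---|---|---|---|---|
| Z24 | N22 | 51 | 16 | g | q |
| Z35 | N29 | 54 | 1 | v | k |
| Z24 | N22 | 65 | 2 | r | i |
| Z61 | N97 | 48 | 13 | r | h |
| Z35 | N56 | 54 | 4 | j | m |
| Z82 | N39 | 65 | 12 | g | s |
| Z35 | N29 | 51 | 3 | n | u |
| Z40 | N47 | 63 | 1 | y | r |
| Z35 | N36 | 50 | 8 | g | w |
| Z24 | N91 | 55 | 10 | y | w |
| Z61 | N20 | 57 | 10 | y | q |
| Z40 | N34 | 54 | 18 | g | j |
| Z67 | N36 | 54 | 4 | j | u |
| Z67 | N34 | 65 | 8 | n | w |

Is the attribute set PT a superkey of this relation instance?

All 14 rows have distinct PT values, so PT → (all attributes) holds and PT is a superkey.

Yes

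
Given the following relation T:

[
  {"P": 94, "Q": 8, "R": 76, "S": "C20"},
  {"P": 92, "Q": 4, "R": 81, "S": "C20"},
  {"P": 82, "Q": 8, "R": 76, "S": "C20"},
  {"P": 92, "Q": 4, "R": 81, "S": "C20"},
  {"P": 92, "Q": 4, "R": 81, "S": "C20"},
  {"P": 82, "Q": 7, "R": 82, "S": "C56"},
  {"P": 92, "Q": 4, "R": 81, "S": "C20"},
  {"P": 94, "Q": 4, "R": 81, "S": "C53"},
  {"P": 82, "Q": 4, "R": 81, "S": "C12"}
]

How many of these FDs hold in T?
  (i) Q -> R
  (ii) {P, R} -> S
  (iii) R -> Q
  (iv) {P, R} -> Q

(i) Q -> R: every LHS value maps to a single RHS value — holds.
(ii) {P, R} -> S: every LHS value maps to a single RHS value — holds.
(iii) R -> Q: every LHS value maps to a single RHS value — holds.
(iv) {P, R} -> Q: every LHS value maps to a single RHS value — holds.
4 of the 4 dependencies hold.

4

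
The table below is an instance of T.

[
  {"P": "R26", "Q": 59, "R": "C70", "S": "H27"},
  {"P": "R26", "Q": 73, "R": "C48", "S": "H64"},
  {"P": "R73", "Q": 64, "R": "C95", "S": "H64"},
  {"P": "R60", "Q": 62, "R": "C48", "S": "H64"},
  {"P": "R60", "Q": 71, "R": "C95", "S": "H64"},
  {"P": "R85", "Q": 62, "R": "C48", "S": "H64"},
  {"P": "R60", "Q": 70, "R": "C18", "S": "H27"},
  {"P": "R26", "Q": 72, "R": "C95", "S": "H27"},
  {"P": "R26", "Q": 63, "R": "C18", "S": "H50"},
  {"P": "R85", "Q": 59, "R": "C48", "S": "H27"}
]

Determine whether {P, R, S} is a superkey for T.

All 10 rows have distinct {P, R, S} values, so {P, R, S} → (all attributes) holds and {P, R, S} is a superkey.

Yes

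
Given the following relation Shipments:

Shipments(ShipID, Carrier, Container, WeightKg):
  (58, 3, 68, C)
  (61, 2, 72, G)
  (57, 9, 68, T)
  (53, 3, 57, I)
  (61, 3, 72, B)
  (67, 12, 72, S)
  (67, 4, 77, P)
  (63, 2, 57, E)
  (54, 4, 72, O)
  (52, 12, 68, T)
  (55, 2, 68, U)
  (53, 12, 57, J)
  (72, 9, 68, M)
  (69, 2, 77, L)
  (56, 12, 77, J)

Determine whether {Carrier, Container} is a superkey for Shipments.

Two distinct rows share (Carrier=9, Container=68), so {Carrier, Container} does not determine every attribute — not a superkey.

No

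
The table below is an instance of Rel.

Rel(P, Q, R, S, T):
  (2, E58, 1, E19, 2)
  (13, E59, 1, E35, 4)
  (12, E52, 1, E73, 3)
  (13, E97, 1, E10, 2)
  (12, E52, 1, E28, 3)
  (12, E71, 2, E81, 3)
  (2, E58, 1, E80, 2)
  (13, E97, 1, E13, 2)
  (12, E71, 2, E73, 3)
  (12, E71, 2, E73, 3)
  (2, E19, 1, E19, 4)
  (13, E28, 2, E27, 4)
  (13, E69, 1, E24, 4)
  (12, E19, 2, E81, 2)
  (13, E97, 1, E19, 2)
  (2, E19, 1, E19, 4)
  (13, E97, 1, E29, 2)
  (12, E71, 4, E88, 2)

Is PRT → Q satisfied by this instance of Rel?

(P=2, R=1, T=2): 2 rows → Q = E58, E58 ✓
(P=13, R=1, T=4): 2 rows → Q takes values {E59, E69} — violation
(P=12, R=1, T=3): 2 rows → Q = E52, E52 ✓
(P=13, R=1, T=2): 4 rows → Q = E97, E97, E97, E97 ✓
(P=12, R=2, T=3): 3 rows → Q = E71, E71, E71 ✓
(P=2, R=1, T=4): 2 rows → Q = E19, E19 ✓
(P=13, R=2, T=4): 1 row → Q = E28 ✓
(P=12, R=2, T=2): 1 row → Q = E19 ✓
(P=12, R=4, T=2): 1 row → Q = E71 ✓
Two rows agree on PRT but differ on Q, so PRT → Q does not hold.

No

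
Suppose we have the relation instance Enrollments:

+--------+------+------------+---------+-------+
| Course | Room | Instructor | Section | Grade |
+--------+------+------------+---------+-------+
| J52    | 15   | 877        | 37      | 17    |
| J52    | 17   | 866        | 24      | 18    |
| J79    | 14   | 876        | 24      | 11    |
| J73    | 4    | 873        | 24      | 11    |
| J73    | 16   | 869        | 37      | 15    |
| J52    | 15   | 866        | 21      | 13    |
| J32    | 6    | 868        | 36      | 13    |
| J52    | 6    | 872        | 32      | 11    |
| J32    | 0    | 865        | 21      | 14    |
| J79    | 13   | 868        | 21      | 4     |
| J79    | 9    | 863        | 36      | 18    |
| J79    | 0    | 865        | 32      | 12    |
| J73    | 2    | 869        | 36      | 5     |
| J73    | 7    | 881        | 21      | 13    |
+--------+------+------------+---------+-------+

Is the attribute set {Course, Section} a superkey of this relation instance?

All 14 rows have distinct {Course, Section} values, so {Course, Section} → (all attributes) holds and {Course, Section} is a superkey.

Yes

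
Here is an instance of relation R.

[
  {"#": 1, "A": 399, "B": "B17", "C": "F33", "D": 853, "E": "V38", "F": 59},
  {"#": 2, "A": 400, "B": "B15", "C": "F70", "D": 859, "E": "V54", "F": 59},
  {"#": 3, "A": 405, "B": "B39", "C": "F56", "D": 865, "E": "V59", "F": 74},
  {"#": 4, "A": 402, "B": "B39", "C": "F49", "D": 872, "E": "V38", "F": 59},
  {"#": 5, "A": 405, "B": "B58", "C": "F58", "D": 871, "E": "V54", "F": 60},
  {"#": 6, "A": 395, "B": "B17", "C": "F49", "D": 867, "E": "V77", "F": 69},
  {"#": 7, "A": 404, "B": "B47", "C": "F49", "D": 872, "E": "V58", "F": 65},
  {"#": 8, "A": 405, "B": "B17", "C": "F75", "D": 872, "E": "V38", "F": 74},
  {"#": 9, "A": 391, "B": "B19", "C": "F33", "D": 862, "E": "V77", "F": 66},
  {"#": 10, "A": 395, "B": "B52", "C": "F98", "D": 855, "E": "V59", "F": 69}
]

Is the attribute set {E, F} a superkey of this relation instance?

No

Rows 1 and 4 have the same {E, F} value (E=V38, F=59) but are distinct tuples, so {E, F} does not determine every attribute — not a superkey.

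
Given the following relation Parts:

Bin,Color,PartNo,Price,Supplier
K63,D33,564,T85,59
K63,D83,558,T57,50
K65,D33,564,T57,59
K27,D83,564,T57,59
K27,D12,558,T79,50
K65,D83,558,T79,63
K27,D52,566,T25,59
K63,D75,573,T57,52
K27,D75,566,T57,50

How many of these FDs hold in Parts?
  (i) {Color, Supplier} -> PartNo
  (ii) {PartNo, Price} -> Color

1

(i) {Color, Supplier} -> PartNo: every LHS value maps to a single RHS value — holds.
(ii) {PartNo, Price} -> Color: (PartNo=564, Price=T57): 2 rows → Color takes values {D33, D83} — violation; (PartNo=558, Price=T79): 2 rows → Color takes values {D12, D83} — violation — fails.
1 of the 2 dependencies holds.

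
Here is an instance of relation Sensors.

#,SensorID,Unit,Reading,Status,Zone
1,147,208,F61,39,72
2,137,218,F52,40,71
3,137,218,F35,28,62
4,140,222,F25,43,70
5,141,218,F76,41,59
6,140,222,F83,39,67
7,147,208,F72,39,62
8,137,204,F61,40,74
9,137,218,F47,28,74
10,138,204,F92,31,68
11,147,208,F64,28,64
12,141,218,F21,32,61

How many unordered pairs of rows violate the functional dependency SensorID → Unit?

SensorID=147: all 3 rows agree on Unit — 0 pairs.
SensorID=137: violating pairs (2,8), (3,8), (8,9) — 3 pairs.
SensorID=140: all 2 rows agree on Unit — 0 pairs.
SensorID=141: all 2 rows agree on Unit — 0 pairs.

3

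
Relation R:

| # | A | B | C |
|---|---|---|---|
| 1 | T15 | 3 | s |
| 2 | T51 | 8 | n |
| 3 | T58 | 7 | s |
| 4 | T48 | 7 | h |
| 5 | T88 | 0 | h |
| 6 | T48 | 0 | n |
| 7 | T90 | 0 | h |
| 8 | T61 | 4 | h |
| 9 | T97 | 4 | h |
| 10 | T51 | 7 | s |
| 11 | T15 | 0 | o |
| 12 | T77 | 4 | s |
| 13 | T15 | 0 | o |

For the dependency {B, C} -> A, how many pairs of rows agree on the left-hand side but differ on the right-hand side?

3

(B=7, C=s): violating pairs (3,10) — 1 pair.
(B=0, C=h): violating pairs (5,7) — 1 pair.
(B=4, C=h): violating pairs (8,9) — 1 pair.
(B=0, C=o): all 2 rows agree on A — 0 pairs.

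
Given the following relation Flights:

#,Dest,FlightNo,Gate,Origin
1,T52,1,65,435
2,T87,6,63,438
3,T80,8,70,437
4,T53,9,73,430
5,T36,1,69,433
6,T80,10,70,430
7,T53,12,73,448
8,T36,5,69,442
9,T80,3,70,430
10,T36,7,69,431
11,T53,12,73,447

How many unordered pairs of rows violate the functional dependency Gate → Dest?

Gate=70: all 3 rows agree on Dest — 0 pairs.
Gate=73: all 3 rows agree on Dest — 0 pairs.
Gate=69: all 3 rows agree on Dest — 0 pairs.

0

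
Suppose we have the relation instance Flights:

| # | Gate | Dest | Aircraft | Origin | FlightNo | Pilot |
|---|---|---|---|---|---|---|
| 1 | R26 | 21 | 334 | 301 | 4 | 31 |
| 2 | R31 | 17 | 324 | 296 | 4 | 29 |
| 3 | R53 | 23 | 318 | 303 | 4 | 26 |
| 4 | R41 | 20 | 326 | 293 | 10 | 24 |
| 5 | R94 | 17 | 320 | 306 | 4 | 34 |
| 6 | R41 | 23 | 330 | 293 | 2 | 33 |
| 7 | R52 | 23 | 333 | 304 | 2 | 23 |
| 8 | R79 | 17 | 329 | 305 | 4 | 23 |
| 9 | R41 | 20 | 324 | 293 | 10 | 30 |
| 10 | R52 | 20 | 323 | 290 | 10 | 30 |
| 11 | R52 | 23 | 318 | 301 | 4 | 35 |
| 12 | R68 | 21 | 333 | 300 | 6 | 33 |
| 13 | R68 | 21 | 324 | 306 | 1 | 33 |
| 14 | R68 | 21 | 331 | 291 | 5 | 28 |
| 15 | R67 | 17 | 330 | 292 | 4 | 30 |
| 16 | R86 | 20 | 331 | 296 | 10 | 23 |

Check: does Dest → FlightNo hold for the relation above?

Dest=21: rows 1, 12, 13, 14 → FlightNo takes values {4, 6, 1, 5} — violation
Dest=17: rows 2, 5, 8, 15 → FlightNo = 4, 4, 4, 4 ✓
Dest=23: rows 3, 6, 7, 11 → FlightNo takes values {4, 2} — violation
Dest=20: rows 4, 9, 10, 16 → FlightNo = 10, 10, 10, 10 ✓
Two rows agree on Dest but differ on FlightNo, so Dest → FlightNo does not hold.

No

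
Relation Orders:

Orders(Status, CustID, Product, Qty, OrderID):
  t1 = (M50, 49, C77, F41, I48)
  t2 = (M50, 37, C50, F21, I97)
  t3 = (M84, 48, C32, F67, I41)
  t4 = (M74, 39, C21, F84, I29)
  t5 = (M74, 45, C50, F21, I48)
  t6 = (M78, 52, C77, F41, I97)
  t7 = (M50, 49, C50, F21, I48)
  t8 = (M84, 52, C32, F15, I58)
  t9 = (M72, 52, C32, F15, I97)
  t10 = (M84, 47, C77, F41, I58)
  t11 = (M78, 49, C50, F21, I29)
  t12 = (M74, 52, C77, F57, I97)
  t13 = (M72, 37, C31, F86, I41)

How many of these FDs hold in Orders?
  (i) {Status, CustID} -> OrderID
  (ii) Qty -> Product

(i) {Status, CustID} -> OrderID: every LHS value maps to a single RHS value — holds.
(ii) Qty -> Product: every LHS value maps to a single RHS value — holds.
2 of the 2 dependencies hold.

2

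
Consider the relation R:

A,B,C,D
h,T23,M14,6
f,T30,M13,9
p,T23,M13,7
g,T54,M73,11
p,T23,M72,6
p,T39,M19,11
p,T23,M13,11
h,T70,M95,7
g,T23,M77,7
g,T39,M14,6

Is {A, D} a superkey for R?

Two distinct rows share (A=p, D=11), so {A, D} does not determine every attribute — not a superkey.

No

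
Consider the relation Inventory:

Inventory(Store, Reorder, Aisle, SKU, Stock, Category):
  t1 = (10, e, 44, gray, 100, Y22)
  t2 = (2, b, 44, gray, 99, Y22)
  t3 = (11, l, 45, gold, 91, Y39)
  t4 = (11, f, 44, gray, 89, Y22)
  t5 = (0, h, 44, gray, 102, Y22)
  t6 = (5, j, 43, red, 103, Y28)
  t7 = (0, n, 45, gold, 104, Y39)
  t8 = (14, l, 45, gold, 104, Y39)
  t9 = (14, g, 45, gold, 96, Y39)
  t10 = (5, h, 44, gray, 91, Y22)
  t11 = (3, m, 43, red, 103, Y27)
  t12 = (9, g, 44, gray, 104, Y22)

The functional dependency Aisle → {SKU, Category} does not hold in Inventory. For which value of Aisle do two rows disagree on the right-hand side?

Aisle=44: rows 1, 2, 4, 5, 10, 12 → {SKU,Category} = (gray, Y22), (gray, Y22), (gray, Y22), (gray, Y22), (gray, Y22), (gray, Y22) ✓
Aisle=45: rows 3, 7, 8, 9 → {SKU,Category} = (gold, Y39), (gold, Y39), (gold, Y39), (gold, Y39) ✓
Aisle=43: rows 6, 11 → {SKU,Category} takes values {(red, Y28), (red, Y27)} — violation
The only Aisle value with inconsistent RHS is Aisle=43.

43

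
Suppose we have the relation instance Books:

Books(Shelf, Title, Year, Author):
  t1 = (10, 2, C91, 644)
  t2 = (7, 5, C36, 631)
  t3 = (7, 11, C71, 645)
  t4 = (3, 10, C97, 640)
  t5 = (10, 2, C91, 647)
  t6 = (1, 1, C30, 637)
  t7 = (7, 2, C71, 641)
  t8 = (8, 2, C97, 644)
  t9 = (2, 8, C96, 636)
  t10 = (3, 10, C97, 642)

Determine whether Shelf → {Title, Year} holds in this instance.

Shelf=10: rows 1, 5 → {Title,Year} = (2, C91), (2, C91) ✓
Shelf=7: rows 2, 3, 7 → {Title,Year} takes values {(5, C36), (11, C71), (2, C71)} — violation
Shelf=3: rows 4, 10 → {Title,Year} = (10, C97), (10, C97) ✓
Shelf=1: row 6 → {Title,Year} = (1, C30) ✓
Shelf=8: row 8 → {Title,Year} = (2, C97) ✓
Shelf=2: row 9 → {Title,Year} = (8, C96) ✓
Two rows agree on Shelf but differ on {Title, Year}, so Shelf → {Title, Year} does not hold.

No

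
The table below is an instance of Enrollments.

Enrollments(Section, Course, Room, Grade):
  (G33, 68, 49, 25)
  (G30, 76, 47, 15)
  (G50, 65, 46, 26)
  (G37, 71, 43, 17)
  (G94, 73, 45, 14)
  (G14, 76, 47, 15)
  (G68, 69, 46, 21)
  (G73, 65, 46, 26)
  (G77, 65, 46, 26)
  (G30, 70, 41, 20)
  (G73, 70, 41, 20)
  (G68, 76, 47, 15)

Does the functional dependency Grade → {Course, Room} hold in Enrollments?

Yes

Grade=25: 1 row → {Course,Room} = (68, 49) ✓
Grade=15: 3 rows → {Course,Room} = (76, 47), (76, 47), (76, 47) ✓
Grade=26: 3 rows → {Course,Room} = (65, 46), (65, 46), (65, 46) ✓
Grade=17: 1 row → {Course,Room} = (71, 43) ✓
Grade=14: 1 row → {Course,Room} = (73, 45) ✓
Grade=21: 1 row → {Course,Room} = (69, 46) ✓
Grade=20: 2 rows → {Course,Room} = (70, 41), (70, 41) ✓
Every Grade value is associated with a single {Course, Room} value, so Grade → {Course, Room} holds.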